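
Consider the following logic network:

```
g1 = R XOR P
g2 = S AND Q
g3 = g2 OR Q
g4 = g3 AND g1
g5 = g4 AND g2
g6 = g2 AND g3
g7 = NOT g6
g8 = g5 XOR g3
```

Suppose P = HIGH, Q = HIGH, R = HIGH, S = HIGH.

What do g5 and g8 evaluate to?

g5 = LOW, g8 = HIGH

g1 = R XOR P = HIGH XOR HIGH = LOW
g2 = S AND Q = HIGH AND HIGH = HIGH
g3 = g2 OR Q = HIGH OR HIGH = HIGH
g4 = g3 AND g1 = HIGH AND LOW = LOW
g5 = g4 AND g2 = LOW AND HIGH = LOW
g8 = g5 XOR g3 = LOW XOR HIGH = HIGH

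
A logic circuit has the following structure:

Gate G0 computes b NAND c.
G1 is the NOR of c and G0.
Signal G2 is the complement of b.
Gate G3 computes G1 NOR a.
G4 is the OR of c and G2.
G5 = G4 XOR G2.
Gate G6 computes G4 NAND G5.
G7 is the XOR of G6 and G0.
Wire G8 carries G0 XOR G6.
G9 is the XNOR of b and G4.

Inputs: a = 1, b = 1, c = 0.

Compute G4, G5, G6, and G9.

G4 = 0, G5 = 0, G6 = 1, G9 = 0

G2 = NOT b = NOT 1 = 0
G4 = c OR G2 = 0 OR 0 = 0
G5 = G4 XOR G2 = 0 XOR 0 = 0
G6 = G4 NAND G5 = 0 NAND 0 = 1
G9 = b XNOR G4 = 1 XNOR 0 = 0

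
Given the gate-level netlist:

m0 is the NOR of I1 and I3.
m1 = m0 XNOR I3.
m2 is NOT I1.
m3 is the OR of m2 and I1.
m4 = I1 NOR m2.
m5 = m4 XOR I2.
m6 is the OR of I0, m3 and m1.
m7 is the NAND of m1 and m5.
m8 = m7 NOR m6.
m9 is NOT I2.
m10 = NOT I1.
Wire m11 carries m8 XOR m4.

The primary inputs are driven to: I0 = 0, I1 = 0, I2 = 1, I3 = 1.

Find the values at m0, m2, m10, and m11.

m0 = I1 NOR I3 = 0 NOR 1 = 0
m1 = m0 XNOR I3 = 0 XNOR 1 = 0
m2 = NOT I1 = NOT 0 = 1
m3 = m2 OR I1 = 1 OR 0 = 1
m4 = I1 NOR m2 = 0 NOR 1 = 0
m5 = m4 XOR I2 = 0 XOR 1 = 1
m6 = I0 OR m3 OR m1 = 0 OR 1 OR 0 = 1
m7 = m1 NAND m5 = 0 NAND 1 = 1
m8 = m7 NOR m6 = 1 NOR 1 = 0
m10 = NOT I1 = NOT 0 = 1
m11 = m8 XOR m4 = 0 XOR 0 = 0

m0 = 0  m2 = 1  m10 = 1  m11 = 0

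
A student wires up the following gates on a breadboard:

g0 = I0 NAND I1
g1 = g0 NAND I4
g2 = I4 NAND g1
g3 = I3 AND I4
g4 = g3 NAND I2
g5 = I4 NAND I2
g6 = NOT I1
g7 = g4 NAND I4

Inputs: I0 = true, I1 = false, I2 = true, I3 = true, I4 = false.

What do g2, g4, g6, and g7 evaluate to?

g2 = true, g4 = true, g6 = true, g7 = true

g0 = I0 NAND I1 = true NAND false = true
g1 = g0 NAND I4 = true NAND false = true
g2 = I4 NAND g1 = false NAND true = true
g3 = I3 AND I4 = true AND false = false
g4 = g3 NAND I2 = false NAND true = true
g6 = NOT I1 = NOT false = true
g7 = g4 NAND I4 = true NAND false = true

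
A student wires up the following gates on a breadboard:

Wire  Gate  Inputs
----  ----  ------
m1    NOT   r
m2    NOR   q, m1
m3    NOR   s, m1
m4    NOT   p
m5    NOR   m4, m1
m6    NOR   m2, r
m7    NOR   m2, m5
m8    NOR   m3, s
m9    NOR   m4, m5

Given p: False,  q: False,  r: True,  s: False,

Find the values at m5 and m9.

m1 = NOT r = NOT True = False
m4 = NOT p = NOT False = True
m5 = m4 NOR m1 = True NOR False = False
m9 = m4 NOR m5 = True NOR False = False

m5 = False, m9 = False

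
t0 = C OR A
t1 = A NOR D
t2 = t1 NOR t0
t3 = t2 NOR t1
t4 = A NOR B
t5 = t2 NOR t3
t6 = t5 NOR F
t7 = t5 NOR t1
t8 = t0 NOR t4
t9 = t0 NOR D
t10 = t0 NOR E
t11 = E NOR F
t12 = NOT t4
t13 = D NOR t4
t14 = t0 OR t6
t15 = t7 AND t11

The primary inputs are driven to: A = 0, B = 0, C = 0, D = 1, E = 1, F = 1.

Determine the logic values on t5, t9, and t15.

t5 = 0, t9 = 0, t15 = 0

t0 = C OR A = 0 OR 0 = 0
t1 = A NOR D = 0 NOR 1 = 0
t2 = t1 NOR t0 = 0 NOR 0 = 1
t3 = t2 NOR t1 = 1 NOR 0 = 0
t5 = t2 NOR t3 = 1 NOR 0 = 0
t7 = t5 NOR t1 = 0 NOR 0 = 1
t9 = t0 NOR D = 0 NOR 1 = 0
t11 = E NOR F = 1 NOR 1 = 0
t15 = t7 AND t11 = 1 AND 0 = 0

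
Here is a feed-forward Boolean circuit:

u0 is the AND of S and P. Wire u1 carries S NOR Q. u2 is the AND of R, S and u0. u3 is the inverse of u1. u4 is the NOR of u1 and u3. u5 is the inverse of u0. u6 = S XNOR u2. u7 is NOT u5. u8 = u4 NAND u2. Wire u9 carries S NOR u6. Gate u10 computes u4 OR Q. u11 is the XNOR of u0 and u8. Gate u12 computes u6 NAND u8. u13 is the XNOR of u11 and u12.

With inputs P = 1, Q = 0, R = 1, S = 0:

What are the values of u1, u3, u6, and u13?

u0 = S AND P = 0 AND 1 = 0
u1 = S NOR Q = 0 NOR 0 = 1
u2 = R AND S AND u0 = 1 AND 0 AND 0 = 0
u3 = NOT u1 = NOT 1 = 0
u4 = u1 NOR u3 = 1 NOR 0 = 0
u6 = S XNOR u2 = 0 XNOR 0 = 1
u8 = u4 NAND u2 = 0 NAND 0 = 1
u11 = u0 XNOR u8 = 0 XNOR 1 = 0
u12 = u6 NAND u8 = 1 NAND 1 = 0
u13 = u11 XNOR u12 = 0 XNOR 0 = 1

u1 = 1; u3 = 0; u6 = 1; u13 = 1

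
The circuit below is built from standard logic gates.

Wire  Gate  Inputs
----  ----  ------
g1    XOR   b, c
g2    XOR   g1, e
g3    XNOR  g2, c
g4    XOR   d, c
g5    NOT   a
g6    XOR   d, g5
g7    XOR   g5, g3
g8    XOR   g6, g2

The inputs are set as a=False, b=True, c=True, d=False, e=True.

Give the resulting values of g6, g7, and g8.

g6 = True, g7 = False, g8 = False

g1 = b XOR c = True XOR True = False
g2 = g1 XOR e = False XOR True = True
g3 = g2 XNOR c = True XNOR True = True
g5 = NOT a = NOT False = True
g6 = d XOR g5 = False XOR True = True
g7 = g5 XOR g3 = True XOR True = False
g8 = g6 XOR g2 = True XOR True = False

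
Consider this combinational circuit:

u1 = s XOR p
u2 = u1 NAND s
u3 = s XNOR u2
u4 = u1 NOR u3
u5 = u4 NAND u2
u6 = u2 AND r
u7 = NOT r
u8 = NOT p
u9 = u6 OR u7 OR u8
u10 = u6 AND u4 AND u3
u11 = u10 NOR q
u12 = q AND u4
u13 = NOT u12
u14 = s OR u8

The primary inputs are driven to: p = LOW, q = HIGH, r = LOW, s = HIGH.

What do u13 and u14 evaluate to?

u1 = s XOR p = HIGH XOR LOW = HIGH
u2 = u1 NAND s = HIGH NAND HIGH = LOW
u3 = s XNOR u2 = HIGH XNOR LOW = LOW
u4 = u1 NOR u3 = HIGH NOR LOW = LOW
u8 = NOT p = NOT LOW = HIGH
u12 = q AND u4 = HIGH AND LOW = LOW
u13 = NOT u12 = NOT LOW = HIGH
u14 = s OR u8 = HIGH OR HIGH = HIGH

u13 = HIGH, u14 = HIGH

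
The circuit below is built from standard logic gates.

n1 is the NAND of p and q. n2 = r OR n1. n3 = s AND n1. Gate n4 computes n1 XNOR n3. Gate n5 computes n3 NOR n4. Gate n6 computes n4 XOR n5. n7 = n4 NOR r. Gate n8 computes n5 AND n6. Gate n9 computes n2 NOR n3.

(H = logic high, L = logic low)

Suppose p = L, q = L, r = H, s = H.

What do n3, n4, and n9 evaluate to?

n3 = H  n4 = H  n9 = L

n1 = p NAND q = L NAND L = H
n2 = r OR n1 = H OR H = H
n3 = s AND n1 = H AND H = H
n4 = n1 XNOR n3 = H XNOR H = H
n9 = n2 NOR n3 = H NOR H = L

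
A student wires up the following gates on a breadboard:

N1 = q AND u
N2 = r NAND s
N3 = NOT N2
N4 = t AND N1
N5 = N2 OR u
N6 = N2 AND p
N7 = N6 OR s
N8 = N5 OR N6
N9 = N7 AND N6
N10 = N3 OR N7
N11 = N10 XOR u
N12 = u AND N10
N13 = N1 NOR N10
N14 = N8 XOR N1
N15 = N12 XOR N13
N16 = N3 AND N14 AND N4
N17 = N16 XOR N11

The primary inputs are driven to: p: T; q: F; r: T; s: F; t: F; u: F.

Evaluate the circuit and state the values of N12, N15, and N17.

N12 = F, N15 = F, N17 = T

N1 = q AND u = F AND F = F
N2 = r NAND s = T NAND F = T
N3 = NOT N2 = NOT T = F
N4 = t AND N1 = F AND F = F
N5 = N2 OR u = T OR F = T
N6 = N2 AND p = T AND T = T
N7 = N6 OR s = T OR F = T
N8 = N5 OR N6 = T OR T = T
N10 = N3 OR N7 = F OR T = T
N11 = N10 XOR u = T XOR F = T
N12 = u AND N10 = F AND T = F
N13 = N1 NOR N10 = F NOR T = F
N14 = N8 XOR N1 = T XOR F = T
N15 = N12 XOR N13 = F XOR F = F
N16 = N3 AND N14 AND N4 = F AND T AND F = F
N17 = N16 XOR N11 = F XOR T = T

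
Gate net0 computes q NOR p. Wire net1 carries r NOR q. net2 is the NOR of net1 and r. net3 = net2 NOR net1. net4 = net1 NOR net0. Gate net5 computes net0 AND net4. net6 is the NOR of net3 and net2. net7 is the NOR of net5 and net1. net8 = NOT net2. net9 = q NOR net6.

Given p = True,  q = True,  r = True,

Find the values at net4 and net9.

net4 = True; net9 = False

net0 = q NOR p = True NOR True = False
net1 = r NOR q = True NOR True = False
net2 = net1 NOR r = False NOR True = False
net3 = net2 NOR net1 = False NOR False = True
net4 = net1 NOR net0 = False NOR False = True
net6 = net3 NOR net2 = True NOR False = False
net9 = q NOR net6 = True NOR False = False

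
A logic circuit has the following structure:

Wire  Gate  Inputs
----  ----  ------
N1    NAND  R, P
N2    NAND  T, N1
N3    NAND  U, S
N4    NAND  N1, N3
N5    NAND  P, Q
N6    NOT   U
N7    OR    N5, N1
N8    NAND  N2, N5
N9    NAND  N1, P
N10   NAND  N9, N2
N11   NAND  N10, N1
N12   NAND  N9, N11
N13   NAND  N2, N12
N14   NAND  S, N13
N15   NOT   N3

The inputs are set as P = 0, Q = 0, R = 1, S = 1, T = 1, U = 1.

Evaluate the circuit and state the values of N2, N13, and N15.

N1 = R NAND P = 1 NAND 0 = 1
N2 = T NAND N1 = 1 NAND 1 = 0
N3 = U NAND S = 1 NAND 1 = 0
N9 = N1 NAND P = 1 NAND 0 = 1
N10 = N9 NAND N2 = 1 NAND 0 = 1
N11 = N10 NAND N1 = 1 NAND 1 = 0
N12 = N9 NAND N11 = 1 NAND 0 = 1
N13 = N2 NAND N12 = 0 NAND 1 = 1
N15 = NOT N3 = NOT 0 = 1

N2 = 0  N13 = 1  N15 = 1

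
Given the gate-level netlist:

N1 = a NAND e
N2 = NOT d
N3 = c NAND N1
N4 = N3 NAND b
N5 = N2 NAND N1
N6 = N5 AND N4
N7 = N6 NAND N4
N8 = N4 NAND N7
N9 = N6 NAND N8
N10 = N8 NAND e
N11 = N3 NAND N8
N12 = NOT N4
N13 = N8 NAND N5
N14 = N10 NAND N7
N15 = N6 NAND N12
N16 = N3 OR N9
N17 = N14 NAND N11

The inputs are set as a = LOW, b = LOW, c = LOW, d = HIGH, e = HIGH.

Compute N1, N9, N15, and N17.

N1 = a NAND e = LOW NAND HIGH = HIGH
N2 = NOT d = NOT HIGH = LOW
N3 = c NAND N1 = LOW NAND HIGH = HIGH
N4 = N3 NAND b = HIGH NAND LOW = HIGH
N5 = N2 NAND N1 = LOW NAND HIGH = HIGH
N6 = N5 AND N4 = HIGH AND HIGH = HIGH
N7 = N6 NAND N4 = HIGH NAND HIGH = LOW
N8 = N4 NAND N7 = HIGH NAND LOW = HIGH
N9 = N6 NAND N8 = HIGH NAND HIGH = LOW
N10 = N8 NAND e = HIGH NAND HIGH = LOW
N11 = N3 NAND N8 = HIGH NAND HIGH = LOW
N12 = NOT N4 = NOT HIGH = LOW
N14 = N10 NAND N7 = LOW NAND LOW = HIGH
N15 = N6 NAND N12 = HIGH NAND LOW = HIGH
N17 = N14 NAND N11 = HIGH NAND LOW = HIGH

N1 = HIGH, N9 = LOW, N15 = HIGH, N17 = HIGH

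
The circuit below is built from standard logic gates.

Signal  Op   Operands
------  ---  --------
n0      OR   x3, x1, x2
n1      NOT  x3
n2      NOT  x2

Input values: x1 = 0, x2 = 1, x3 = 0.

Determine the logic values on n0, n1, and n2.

n0 = 1, n1 = 1, n2 = 0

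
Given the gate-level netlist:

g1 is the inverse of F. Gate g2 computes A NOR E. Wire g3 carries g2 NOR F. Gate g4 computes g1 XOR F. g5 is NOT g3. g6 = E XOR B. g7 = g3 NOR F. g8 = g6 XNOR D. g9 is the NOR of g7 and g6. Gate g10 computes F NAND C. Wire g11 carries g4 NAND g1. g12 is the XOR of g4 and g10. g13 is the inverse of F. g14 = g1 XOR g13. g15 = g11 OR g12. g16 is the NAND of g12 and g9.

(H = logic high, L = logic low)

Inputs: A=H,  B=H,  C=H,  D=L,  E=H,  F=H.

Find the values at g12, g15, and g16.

g1 = NOT F = NOT H = L
g2 = A NOR E = H NOR H = L
g3 = g2 NOR F = L NOR H = L
g4 = g1 XOR F = L XOR H = H
g6 = E XOR B = H XOR H = L
g7 = g3 NOR F = L NOR H = L
g9 = g7 NOR g6 = L NOR L = H
g10 = F NAND C = H NAND H = L
g11 = g4 NAND g1 = H NAND L = H
g12 = g4 XOR g10 = H XOR L = H
g15 = g11 OR g12 = H OR H = H
g16 = g12 NAND g9 = H NAND H = L

g12 = H, g15 = H, g16 = L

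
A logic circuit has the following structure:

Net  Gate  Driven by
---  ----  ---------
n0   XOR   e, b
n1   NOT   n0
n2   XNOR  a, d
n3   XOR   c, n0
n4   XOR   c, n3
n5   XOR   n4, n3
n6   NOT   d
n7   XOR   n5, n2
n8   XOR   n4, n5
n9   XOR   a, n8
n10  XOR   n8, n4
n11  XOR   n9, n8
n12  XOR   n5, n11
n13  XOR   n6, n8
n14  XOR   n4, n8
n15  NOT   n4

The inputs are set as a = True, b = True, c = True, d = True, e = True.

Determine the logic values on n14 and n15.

n14 = True; n15 = True

n0 = e XOR b = True XOR True = False
n3 = c XOR n0 = True XOR False = True
n4 = c XOR n3 = True XOR True = False
n5 = n4 XOR n3 = False XOR True = True
n8 = n4 XOR n5 = False XOR True = True
n14 = n4 XOR n8 = False XOR True = True
n15 = NOT n4 = NOT False = True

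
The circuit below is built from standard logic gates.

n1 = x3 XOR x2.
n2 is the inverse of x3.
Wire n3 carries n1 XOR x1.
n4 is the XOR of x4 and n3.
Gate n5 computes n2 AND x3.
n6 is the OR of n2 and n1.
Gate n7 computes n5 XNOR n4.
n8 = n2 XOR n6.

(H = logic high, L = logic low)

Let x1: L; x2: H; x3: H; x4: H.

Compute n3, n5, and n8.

n3 = L; n5 = L; n8 = L

n1 = x3 XOR x2 = H XOR H = L
n2 = NOT x3 = NOT H = L
n3 = n1 XOR x1 = L XOR L = L
n5 = n2 AND x3 = L AND H = L
n6 = n2 OR n1 = L OR L = L
n8 = n2 XOR n6 = L XOR L = L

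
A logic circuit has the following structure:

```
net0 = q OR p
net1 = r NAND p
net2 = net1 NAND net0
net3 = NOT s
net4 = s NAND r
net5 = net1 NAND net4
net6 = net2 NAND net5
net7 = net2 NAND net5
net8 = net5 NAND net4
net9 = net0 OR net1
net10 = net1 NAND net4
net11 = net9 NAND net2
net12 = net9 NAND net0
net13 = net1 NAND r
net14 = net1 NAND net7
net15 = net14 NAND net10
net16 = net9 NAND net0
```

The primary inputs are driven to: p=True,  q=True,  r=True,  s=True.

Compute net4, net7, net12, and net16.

net0 = q OR p = True OR True = True
net1 = r NAND p = True NAND True = False
net2 = net1 NAND net0 = False NAND True = True
net4 = s NAND r = True NAND True = False
net5 = net1 NAND net4 = False NAND False = True
net7 = net2 NAND net5 = True NAND True = False
net9 = net0 OR net1 = True OR False = True
net12 = net9 NAND net0 = True NAND True = False
net16 = net9 NAND net0 = True NAND True = False

net4 = False; net7 = False; net12 = False; net16 = False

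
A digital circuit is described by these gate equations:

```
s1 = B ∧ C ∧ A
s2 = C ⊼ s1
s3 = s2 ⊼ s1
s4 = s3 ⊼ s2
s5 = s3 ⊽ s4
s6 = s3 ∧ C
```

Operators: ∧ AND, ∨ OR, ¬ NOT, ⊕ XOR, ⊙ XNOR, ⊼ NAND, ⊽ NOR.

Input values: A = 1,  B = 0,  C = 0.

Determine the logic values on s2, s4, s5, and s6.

s2 = 1; s4 = 0; s5 = 0; s6 = 0

s1 = B AND C AND A = 0 AND 0 AND 1 = 0
s2 = C NAND s1 = 0 NAND 0 = 1
s3 = s2 NAND s1 = 1 NAND 0 = 1
s4 = s3 NAND s2 = 1 NAND 1 = 0
s5 = s3 NOR s4 = 1 NOR 0 = 0
s6 = s3 AND C = 1 AND 0 = 0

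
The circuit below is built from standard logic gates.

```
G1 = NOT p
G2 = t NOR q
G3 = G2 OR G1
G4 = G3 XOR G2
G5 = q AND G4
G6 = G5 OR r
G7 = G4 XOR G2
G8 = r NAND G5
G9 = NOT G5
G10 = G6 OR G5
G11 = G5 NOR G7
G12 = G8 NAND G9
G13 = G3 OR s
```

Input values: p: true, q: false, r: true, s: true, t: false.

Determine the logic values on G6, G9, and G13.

G6 = true, G9 = true, G13 = true

G1 = NOT p = NOT true = false
G2 = t NOR q = false NOR false = true
G3 = G2 OR G1 = true OR false = true
G4 = G3 XOR G2 = true XOR true = false
G5 = q AND G4 = false AND false = false
G6 = G5 OR r = false OR true = true
G9 = NOT G5 = NOT false = true
G13 = G3 OR s = true OR true = true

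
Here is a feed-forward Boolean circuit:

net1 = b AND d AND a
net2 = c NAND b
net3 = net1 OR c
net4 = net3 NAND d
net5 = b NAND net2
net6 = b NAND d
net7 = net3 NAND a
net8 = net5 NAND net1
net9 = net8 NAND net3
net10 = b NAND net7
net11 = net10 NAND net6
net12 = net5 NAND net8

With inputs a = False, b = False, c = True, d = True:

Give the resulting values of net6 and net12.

net6 = True, net12 = False

net1 = b AND d AND a = False AND True AND False = False
net2 = c NAND b = True NAND False = True
net5 = b NAND net2 = False NAND True = True
net6 = b NAND d = False NAND True = True
net8 = net5 NAND net1 = True NAND False = True
net12 = net5 NAND net8 = True NAND True = False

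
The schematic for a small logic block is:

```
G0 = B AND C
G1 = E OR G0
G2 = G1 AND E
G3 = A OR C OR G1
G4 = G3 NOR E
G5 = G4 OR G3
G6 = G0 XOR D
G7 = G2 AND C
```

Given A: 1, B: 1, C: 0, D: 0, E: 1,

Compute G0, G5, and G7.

G0 = 0; G5 = 1; G7 = 0

G0 = B AND C = 1 AND 0 = 0
G1 = E OR G0 = 1 OR 0 = 1
G2 = G1 AND E = 1 AND 1 = 1
G3 = A OR C OR G1 = 1 OR 0 OR 1 = 1
G4 = G3 NOR E = 1 NOR 1 = 0
G5 = G4 OR G3 = 0 OR 1 = 1
G7 = G2 AND C = 1 AND 0 = 0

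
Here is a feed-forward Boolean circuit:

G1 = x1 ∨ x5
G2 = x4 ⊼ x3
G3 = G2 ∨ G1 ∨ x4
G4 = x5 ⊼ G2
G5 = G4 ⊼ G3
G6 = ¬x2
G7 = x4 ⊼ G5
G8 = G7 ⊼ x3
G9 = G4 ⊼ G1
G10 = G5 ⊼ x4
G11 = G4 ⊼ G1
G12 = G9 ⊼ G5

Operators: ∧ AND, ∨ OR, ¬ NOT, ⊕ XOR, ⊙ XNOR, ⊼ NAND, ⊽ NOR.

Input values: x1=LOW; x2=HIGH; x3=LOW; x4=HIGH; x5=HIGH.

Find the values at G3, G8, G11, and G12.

G3 = HIGH  G8 = HIGH  G11 = HIGH  G12 = LOW

G1 = x1 OR x5 = LOW OR HIGH = HIGH
G2 = x4 NAND x3 = HIGH NAND LOW = HIGH
G3 = G2 OR G1 OR x4 = HIGH OR HIGH OR HIGH = HIGH
G4 = x5 NAND G2 = HIGH NAND HIGH = LOW
G5 = G4 NAND G3 = LOW NAND HIGH = HIGH
G7 = x4 NAND G5 = HIGH NAND HIGH = LOW
G8 = G7 NAND x3 = LOW NAND LOW = HIGH
G9 = G4 NAND G1 = LOW NAND HIGH = HIGH
G11 = G4 NAND G1 = LOW NAND HIGH = HIGH
G12 = G9 NAND G5 = HIGH NAND HIGH = LOW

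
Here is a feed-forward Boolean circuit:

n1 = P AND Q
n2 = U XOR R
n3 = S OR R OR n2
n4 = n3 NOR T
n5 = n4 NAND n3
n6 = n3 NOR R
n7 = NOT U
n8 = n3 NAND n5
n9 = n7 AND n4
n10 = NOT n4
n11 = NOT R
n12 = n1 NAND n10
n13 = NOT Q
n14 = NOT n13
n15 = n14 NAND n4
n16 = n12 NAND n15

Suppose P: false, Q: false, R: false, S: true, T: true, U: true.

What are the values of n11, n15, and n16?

n11 = true; n15 = true; n16 = false

n1 = P AND Q = false AND false = false
n2 = U XOR R = true XOR false = true
n3 = S OR R OR n2 = true OR false OR true = true
n4 = n3 NOR T = true NOR true = false
n10 = NOT n4 = NOT false = true
n11 = NOT R = NOT false = true
n12 = n1 NAND n10 = false NAND true = true
n13 = NOT Q = NOT false = true
n14 = NOT n13 = NOT true = false
n15 = n14 NAND n4 = false NAND false = true
n16 = n12 NAND n15 = true NAND true = false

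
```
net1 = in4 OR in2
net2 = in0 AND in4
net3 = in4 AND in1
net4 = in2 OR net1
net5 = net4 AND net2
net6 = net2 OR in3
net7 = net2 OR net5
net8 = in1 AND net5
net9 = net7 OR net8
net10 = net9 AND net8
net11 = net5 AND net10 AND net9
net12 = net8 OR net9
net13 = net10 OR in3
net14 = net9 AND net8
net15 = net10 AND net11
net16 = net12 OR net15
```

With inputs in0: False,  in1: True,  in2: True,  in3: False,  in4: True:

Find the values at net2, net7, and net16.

net1 = in4 OR in2 = True OR True = True
net2 = in0 AND in4 = False AND True = False
net4 = in2 OR net1 = True OR True = True
net5 = net4 AND net2 = True AND False = False
net7 = net2 OR net5 = False OR False = False
net8 = in1 AND net5 = True AND False = False
net9 = net7 OR net8 = False OR False = False
net10 = net9 AND net8 = False AND False = False
net11 = net5 AND net10 AND net9 = False AND False AND False = False
net12 = net8 OR net9 = False OR False = False
net15 = net10 AND net11 = False AND False = False
net16 = net12 OR net15 = False OR False = False

net2 = False, net7 = False, net16 = False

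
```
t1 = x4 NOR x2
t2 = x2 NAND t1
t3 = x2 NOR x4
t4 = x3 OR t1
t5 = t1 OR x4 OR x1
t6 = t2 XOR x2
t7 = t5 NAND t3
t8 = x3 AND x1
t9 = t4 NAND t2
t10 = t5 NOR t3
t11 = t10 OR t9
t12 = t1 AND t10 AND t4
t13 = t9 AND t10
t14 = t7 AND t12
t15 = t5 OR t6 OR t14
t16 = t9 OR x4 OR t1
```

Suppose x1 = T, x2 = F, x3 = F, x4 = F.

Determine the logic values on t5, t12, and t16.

t5 = T, t12 = F, t16 = T

t1 = x4 NOR x2 = F NOR F = T
t2 = x2 NAND t1 = F NAND T = T
t3 = x2 NOR x4 = F NOR F = T
t4 = x3 OR t1 = F OR T = T
t5 = t1 OR x4 OR x1 = T OR F OR T = T
t9 = t4 NAND t2 = T NAND T = F
t10 = t5 NOR t3 = T NOR T = F
t12 = t1 AND t10 AND t4 = T AND F AND T = F
t16 = t9 OR x4 OR t1 = F OR F OR T = T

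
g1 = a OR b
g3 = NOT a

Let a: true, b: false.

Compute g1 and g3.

g1 = true  g3 = false

g1 = true OR false = true
g3 = NOT true = false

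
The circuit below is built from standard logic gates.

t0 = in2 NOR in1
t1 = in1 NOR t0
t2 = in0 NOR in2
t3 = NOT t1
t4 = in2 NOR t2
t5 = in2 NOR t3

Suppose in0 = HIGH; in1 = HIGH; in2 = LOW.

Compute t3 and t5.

t3 = HIGH, t5 = LOW

t0 = in2 NOR in1 = LOW NOR HIGH = LOW
t1 = in1 NOR t0 = HIGH NOR LOW = LOW
t3 = NOT t1 = NOT LOW = HIGH
t5 = in2 NOR t3 = LOW NOR HIGH = LOW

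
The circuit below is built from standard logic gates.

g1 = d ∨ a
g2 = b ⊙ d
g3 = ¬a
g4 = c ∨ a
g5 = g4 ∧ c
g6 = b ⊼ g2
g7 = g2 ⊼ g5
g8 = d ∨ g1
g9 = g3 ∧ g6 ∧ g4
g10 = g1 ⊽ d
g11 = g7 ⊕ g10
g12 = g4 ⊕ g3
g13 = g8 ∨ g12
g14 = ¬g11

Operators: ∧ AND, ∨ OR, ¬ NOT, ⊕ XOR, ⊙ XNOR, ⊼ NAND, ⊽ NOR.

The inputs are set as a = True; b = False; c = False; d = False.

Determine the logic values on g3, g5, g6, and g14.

g3 = False, g5 = False, g6 = True, g14 = False

g1 = d OR a = False OR True = True
g2 = b XNOR d = False XNOR False = True
g3 = NOT a = NOT True = False
g4 = c OR a = False OR True = True
g5 = g4 AND c = True AND False = False
g6 = b NAND g2 = False NAND True = True
g7 = g2 NAND g5 = True NAND False = True
g10 = g1 NOR d = True NOR False = False
g11 = g7 XOR g10 = True XOR False = True
g14 = NOT g11 = NOT True = False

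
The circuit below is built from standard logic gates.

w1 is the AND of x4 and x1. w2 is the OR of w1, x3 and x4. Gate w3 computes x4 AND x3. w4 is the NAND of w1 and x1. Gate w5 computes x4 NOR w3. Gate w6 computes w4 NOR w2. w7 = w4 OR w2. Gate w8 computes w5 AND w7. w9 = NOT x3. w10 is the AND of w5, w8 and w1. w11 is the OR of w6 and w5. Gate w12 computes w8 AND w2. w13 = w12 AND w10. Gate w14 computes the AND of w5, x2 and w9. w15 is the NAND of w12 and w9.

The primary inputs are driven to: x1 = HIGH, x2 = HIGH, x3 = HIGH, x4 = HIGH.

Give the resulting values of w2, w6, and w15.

w1 = x4 AND x1 = HIGH AND HIGH = HIGH
w2 = w1 OR x3 OR x4 = HIGH OR HIGH OR HIGH = HIGH
w3 = x4 AND x3 = HIGH AND HIGH = HIGH
w4 = w1 NAND x1 = HIGH NAND HIGH = LOW
w5 = x4 NOR w3 = HIGH NOR HIGH = LOW
w6 = w4 NOR w2 = LOW NOR HIGH = LOW
w7 = w4 OR w2 = LOW OR HIGH = HIGH
w8 = w5 AND w7 = LOW AND HIGH = LOW
w9 = NOT x3 = NOT HIGH = LOW
w12 = w8 AND w2 = LOW AND HIGH = LOW
w15 = w12 NAND w9 = LOW NAND LOW = HIGH

w2 = HIGH, w6 = LOW, w15 = HIGH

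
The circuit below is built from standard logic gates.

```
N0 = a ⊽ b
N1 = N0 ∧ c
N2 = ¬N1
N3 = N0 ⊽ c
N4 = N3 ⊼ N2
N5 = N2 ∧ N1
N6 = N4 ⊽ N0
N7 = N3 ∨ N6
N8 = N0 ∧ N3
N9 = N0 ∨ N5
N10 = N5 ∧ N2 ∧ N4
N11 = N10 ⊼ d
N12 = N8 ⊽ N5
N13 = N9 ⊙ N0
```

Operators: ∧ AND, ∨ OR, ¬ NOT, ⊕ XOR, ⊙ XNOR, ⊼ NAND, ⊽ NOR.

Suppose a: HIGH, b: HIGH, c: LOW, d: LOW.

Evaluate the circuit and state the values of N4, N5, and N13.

N0 = a NOR b = HIGH NOR HIGH = LOW
N1 = N0 AND c = LOW AND LOW = LOW
N2 = NOT N1 = NOT LOW = HIGH
N3 = N0 NOR c = LOW NOR LOW = HIGH
N4 = N3 NAND N2 = HIGH NAND HIGH = LOW
N5 = N2 AND N1 = HIGH AND LOW = LOW
N9 = N0 OR N5 = LOW OR LOW = LOW
N13 = N9 XNOR N0 = LOW XNOR LOW = HIGH

N4 = LOW, N5 = LOW, N13 = HIGH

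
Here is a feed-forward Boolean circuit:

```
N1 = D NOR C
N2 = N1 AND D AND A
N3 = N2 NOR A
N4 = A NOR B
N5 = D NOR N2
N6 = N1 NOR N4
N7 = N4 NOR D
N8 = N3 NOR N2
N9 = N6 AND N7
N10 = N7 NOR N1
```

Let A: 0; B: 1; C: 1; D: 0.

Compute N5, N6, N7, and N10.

N1 = D NOR C = 0 NOR 1 = 0
N2 = N1 AND D AND A = 0 AND 0 AND 0 = 0
N4 = A NOR B = 0 NOR 1 = 0
N5 = D NOR N2 = 0 NOR 0 = 1
N6 = N1 NOR N4 = 0 NOR 0 = 1
N7 = N4 NOR D = 0 NOR 0 = 1
N10 = N7 NOR N1 = 1 NOR 0 = 0

N5 = 1  N6 = 1  N7 = 1  N10 = 0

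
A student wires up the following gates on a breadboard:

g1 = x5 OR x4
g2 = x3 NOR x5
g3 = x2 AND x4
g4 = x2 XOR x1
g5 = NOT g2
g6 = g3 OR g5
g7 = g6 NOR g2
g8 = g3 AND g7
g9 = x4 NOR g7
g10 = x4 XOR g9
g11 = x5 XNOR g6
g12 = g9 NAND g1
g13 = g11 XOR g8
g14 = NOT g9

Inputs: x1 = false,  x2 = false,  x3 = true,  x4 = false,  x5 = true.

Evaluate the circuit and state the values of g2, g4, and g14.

g2 = false; g4 = false; g14 = false

g2 = x3 NOR x5 = true NOR true = false
g3 = x2 AND x4 = false AND false = false
g4 = x2 XOR x1 = false XOR false = false
g5 = NOT g2 = NOT false = true
g6 = g3 OR g5 = false OR true = true
g7 = g6 NOR g2 = true NOR false = false
g9 = x4 NOR g7 = false NOR false = true
g14 = NOT g9 = NOT true = false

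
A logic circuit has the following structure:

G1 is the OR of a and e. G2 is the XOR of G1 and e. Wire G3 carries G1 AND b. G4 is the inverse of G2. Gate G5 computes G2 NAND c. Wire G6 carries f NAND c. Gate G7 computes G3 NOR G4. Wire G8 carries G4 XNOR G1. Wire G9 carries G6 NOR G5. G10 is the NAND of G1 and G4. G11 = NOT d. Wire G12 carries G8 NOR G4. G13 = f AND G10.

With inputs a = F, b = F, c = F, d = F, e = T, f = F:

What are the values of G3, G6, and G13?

G3 = F, G6 = T, G13 = F

G1 = a OR e = F OR T = T
G2 = G1 XOR e = T XOR T = F
G3 = G1 AND b = T AND F = F
G4 = NOT G2 = NOT F = T
G6 = f NAND c = F NAND F = T
G10 = G1 NAND G4 = T NAND T = F
G13 = f AND G10 = F AND F = F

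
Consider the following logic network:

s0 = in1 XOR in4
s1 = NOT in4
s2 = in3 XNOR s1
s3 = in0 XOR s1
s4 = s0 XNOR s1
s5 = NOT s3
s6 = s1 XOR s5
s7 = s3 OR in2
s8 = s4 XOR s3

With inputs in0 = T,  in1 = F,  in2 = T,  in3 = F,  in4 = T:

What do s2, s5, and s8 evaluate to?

s2 = T, s5 = F, s8 = T

s0 = in1 XOR in4 = F XOR T = T
s1 = NOT in4 = NOT T = F
s2 = in3 XNOR s1 = F XNOR F = T
s3 = in0 XOR s1 = T XOR F = T
s4 = s0 XNOR s1 = T XNOR F = F
s5 = NOT s3 = NOT T = F
s8 = s4 XOR s3 = F XOR T = T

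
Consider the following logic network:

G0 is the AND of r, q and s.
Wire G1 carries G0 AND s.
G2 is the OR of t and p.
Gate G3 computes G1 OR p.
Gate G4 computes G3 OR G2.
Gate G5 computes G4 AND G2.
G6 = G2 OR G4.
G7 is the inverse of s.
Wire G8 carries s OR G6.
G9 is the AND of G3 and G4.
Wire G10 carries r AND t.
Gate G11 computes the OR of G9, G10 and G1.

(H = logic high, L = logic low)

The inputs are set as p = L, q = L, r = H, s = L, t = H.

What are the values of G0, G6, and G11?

G0 = r AND q AND s = H AND L AND L = L
G1 = G0 AND s = L AND L = L
G2 = t OR p = H OR L = H
G3 = G1 OR p = L OR L = L
G4 = G3 OR G2 = L OR H = H
G6 = G2 OR G4 = H OR H = H
G9 = G3 AND G4 = L AND H = L
G10 = r AND t = H AND H = H
G11 = G9 OR G10 OR G1 = L OR H OR L = H

G0 = L  G6 = H  G11 = H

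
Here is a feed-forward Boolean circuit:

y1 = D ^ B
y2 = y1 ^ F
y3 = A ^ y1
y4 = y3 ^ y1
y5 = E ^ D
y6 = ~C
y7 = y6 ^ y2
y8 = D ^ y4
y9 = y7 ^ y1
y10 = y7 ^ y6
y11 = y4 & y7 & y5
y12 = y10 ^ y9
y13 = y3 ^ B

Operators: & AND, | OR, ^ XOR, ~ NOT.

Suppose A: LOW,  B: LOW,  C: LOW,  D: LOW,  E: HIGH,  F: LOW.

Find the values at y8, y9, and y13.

y8 = LOW, y9 = HIGH, y13 = LOW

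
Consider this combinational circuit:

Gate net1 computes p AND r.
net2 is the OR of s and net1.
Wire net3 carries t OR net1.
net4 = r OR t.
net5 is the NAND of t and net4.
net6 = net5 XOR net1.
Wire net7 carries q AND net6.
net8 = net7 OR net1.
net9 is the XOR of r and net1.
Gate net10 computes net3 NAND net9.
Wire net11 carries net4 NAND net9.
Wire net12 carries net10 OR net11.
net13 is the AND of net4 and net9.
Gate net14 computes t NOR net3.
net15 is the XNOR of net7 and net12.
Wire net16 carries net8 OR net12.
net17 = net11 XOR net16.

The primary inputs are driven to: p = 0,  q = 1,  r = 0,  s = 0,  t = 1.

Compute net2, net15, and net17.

net2 = 0, net15 = 0, net17 = 0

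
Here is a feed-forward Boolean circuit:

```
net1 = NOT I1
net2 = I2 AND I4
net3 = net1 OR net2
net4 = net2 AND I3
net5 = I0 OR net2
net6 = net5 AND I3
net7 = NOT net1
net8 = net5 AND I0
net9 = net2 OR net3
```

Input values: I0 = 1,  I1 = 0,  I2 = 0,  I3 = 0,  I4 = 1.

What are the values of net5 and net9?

net5 = 1, net9 = 1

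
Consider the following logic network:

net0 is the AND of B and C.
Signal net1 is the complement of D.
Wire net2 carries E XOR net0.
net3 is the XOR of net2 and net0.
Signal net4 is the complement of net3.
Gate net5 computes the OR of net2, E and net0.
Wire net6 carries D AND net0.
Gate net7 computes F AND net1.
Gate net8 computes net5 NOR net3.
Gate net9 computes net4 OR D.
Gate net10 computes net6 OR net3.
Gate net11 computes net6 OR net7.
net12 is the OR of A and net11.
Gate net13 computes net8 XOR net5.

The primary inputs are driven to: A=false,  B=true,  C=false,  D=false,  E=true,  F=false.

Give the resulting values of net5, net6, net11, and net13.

net5 = true, net6 = false, net11 = false, net13 = true

net0 = B AND C = true AND false = false
net1 = NOT D = NOT false = true
net2 = E XOR net0 = true XOR false = true
net3 = net2 XOR net0 = true XOR false = true
net5 = net2 OR E OR net0 = true OR true OR false = true
net6 = D AND net0 = false AND false = false
net7 = F AND net1 = false AND true = false
net8 = net5 NOR net3 = true NOR true = false
net11 = net6 OR net7 = false OR false = false
net13 = net8 XOR net5 = false XOR true = true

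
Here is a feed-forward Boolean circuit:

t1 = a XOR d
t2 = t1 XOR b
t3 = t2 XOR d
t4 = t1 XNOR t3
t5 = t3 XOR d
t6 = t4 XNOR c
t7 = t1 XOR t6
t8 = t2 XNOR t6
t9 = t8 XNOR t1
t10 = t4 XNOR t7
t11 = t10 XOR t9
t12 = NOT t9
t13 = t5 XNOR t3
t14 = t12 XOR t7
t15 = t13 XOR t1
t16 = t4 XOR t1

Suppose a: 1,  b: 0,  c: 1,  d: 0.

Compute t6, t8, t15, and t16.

t1 = a XOR d = 1 XOR 0 = 1
t2 = t1 XOR b = 1 XOR 0 = 1
t3 = t2 XOR d = 1 XOR 0 = 1
t4 = t1 XNOR t3 = 1 XNOR 1 = 1
t5 = t3 XOR d = 1 XOR 0 = 1
t6 = t4 XNOR c = 1 XNOR 1 = 1
t8 = t2 XNOR t6 = 1 XNOR 1 = 1
t13 = t5 XNOR t3 = 1 XNOR 1 = 1
t15 = t13 XOR t1 = 1 XOR 1 = 0
t16 = t4 XOR t1 = 1 XOR 1 = 0

t6 = 1, t8 = 1, t15 = 0, t16 = 0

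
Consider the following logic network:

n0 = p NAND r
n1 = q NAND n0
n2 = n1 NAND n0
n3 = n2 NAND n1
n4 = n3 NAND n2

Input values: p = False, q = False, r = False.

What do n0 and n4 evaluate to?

n0 = True  n4 = True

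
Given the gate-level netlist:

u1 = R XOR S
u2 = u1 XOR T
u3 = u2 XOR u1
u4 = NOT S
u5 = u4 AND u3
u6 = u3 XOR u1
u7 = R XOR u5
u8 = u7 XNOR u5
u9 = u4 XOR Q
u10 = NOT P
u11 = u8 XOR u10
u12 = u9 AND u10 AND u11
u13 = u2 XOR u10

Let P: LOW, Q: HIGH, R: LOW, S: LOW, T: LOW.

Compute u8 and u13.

u1 = R XOR S = LOW XOR LOW = LOW
u2 = u1 XOR T = LOW XOR LOW = LOW
u3 = u2 XOR u1 = LOW XOR LOW = LOW
u4 = NOT S = NOT LOW = HIGH
u5 = u4 AND u3 = HIGH AND LOW = LOW
u7 = R XOR u5 = LOW XOR LOW = LOW
u8 = u7 XNOR u5 = LOW XNOR LOW = HIGH
u10 = NOT P = NOT LOW = HIGH
u13 = u2 XOR u10 = LOW XOR HIGH = HIGH

u8 = HIGH; u13 = HIGH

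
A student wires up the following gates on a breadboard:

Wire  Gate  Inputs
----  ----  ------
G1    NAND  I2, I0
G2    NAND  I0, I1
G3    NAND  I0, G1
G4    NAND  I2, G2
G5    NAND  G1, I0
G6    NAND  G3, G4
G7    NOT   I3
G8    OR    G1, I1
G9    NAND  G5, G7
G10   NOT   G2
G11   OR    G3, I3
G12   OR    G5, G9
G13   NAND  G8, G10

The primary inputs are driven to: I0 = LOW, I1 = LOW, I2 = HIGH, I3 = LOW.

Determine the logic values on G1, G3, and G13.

G1 = HIGH, G3 = HIGH, G13 = HIGH

G1 = I2 NAND I0 = HIGH NAND LOW = HIGH
G2 = I0 NAND I1 = LOW NAND LOW = HIGH
G3 = I0 NAND G1 = LOW NAND HIGH = HIGH
G8 = G1 OR I1 = HIGH OR LOW = HIGH
G10 = NOT G2 = NOT HIGH = LOW
G13 = G8 NAND G10 = HIGH NAND LOW = HIGH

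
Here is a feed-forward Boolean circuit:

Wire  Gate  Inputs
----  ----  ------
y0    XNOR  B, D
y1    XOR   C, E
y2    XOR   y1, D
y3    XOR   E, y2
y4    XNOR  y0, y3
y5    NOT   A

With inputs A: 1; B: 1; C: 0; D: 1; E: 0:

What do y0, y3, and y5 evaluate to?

y0 = B XNOR D = 1 XNOR 1 = 1
y1 = C XOR E = 0 XOR 0 = 0
y2 = y1 XOR D = 0 XOR 1 = 1
y3 = E XOR y2 = 0 XOR 1 = 1
y5 = NOT A = NOT 1 = 0

y0 = 1, y3 = 1, y5 = 0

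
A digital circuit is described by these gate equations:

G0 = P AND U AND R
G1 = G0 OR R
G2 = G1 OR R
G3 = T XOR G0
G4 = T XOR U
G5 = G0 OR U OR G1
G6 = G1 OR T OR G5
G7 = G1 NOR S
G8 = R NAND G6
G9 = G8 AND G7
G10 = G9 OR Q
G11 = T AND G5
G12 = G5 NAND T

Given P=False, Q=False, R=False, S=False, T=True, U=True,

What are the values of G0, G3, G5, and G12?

G0 = P AND U AND R = False AND True AND False = False
G1 = G0 OR R = False OR False = False
G3 = T XOR G0 = True XOR False = True
G5 = G0 OR U OR G1 = False OR True OR False = True
G12 = G5 NAND T = True NAND True = False

G0 = False  G3 = True  G5 = True  G12 = False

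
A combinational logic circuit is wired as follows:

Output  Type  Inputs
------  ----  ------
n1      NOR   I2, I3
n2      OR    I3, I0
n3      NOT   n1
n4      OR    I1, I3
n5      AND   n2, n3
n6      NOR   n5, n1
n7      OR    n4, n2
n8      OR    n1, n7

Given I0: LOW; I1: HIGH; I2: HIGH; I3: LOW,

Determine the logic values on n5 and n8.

n1 = I2 NOR I3 = HIGH NOR LOW = LOW
n2 = I3 OR I0 = LOW OR LOW = LOW
n3 = NOT n1 = NOT LOW = HIGH
n4 = I1 OR I3 = HIGH OR LOW = HIGH
n5 = n2 AND n3 = LOW AND HIGH = LOW
n7 = n4 OR n2 = HIGH OR LOW = HIGH
n8 = n1 OR n7 = LOW OR HIGH = HIGH

n5 = LOW; n8 = HIGH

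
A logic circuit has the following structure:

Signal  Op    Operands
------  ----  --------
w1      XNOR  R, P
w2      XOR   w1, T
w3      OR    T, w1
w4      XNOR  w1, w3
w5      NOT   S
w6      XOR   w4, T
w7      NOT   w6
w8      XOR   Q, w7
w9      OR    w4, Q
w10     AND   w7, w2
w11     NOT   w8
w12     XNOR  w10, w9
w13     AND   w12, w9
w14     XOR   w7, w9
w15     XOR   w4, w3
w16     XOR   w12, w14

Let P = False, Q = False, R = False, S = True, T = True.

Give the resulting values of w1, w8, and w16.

w1 = True; w8 = True; w16 = False

w1 = R XNOR P = False XNOR False = True
w2 = w1 XOR T = True XOR True = False
w3 = T OR w1 = True OR True = True
w4 = w1 XNOR w3 = True XNOR True = True
w6 = w4 XOR T = True XOR True = False
w7 = NOT w6 = NOT False = True
w8 = Q XOR w7 = False XOR True = True
w9 = w4 OR Q = True OR False = True
w10 = w7 AND w2 = True AND False = False
w12 = w10 XNOR w9 = False XNOR True = False
w14 = w7 XOR w9 = True XOR True = False
w16 = w12 XOR w14 = False XOR False = False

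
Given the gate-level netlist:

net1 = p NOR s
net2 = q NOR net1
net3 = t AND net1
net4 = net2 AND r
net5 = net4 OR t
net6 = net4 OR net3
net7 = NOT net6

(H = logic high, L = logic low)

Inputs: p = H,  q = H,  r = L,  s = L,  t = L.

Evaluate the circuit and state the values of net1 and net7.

net1 = L, net7 = H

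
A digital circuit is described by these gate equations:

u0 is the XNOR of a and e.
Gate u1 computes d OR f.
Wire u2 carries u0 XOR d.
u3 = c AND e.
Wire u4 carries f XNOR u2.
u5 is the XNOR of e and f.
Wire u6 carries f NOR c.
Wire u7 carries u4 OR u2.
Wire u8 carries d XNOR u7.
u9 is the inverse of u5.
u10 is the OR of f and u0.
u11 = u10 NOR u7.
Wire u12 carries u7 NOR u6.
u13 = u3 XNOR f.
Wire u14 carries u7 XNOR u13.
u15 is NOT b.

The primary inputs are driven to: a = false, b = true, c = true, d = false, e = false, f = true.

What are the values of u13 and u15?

u3 = c AND e = true AND false = false
u13 = u3 XNOR f = false XNOR true = false
u15 = NOT b = NOT true = false

u13 = false, u15 = false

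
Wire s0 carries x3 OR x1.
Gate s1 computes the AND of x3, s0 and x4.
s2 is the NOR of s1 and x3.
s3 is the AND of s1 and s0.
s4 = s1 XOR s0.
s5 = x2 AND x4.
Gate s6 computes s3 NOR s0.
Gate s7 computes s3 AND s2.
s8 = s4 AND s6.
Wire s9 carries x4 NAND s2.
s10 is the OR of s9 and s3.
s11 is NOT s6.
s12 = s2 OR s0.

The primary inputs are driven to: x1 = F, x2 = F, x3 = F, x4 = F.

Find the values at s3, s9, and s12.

s0 = x3 OR x1 = F OR F = F
s1 = x3 AND s0 AND x4 = F AND F AND F = F
s2 = s1 NOR x3 = F NOR F = T
s3 = s1 AND s0 = F AND F = F
s9 = x4 NAND s2 = F NAND T = T
s12 = s2 OR s0 = T OR F = T

s3 = F, s9 = T, s12 = T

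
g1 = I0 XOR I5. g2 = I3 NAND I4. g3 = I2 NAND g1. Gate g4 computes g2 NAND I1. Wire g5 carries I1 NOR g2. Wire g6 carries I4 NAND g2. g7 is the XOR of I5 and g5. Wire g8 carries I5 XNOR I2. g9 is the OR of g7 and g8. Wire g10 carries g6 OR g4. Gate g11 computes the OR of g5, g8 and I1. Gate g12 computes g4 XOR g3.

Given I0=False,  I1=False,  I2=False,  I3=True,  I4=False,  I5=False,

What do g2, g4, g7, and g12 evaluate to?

g2 = True, g4 = True, g7 = False, g12 = False

g1 = I0 XOR I5 = False XOR False = False
g2 = I3 NAND I4 = True NAND False = True
g3 = I2 NAND g1 = False NAND False = True
g4 = g2 NAND I1 = True NAND False = True
g5 = I1 NOR g2 = False NOR True = False
g7 = I5 XOR g5 = False XOR False = False
g12 = g4 XOR g3 = True XOR True = False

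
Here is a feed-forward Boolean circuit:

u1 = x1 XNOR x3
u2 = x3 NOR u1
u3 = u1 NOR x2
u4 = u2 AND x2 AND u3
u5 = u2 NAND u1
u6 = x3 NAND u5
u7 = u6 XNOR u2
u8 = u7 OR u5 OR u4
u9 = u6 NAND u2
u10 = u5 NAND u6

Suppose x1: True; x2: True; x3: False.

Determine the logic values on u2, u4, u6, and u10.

u2 = True, u4 = False, u6 = True, u10 = False

u1 = x1 XNOR x3 = True XNOR False = False
u2 = x3 NOR u1 = False NOR False = True
u3 = u1 NOR x2 = False NOR True = False
u4 = u2 AND x2 AND u3 = True AND True AND False = False
u5 = u2 NAND u1 = True NAND False = True
u6 = x3 NAND u5 = False NAND True = True
u10 = u5 NAND u6 = True NAND True = False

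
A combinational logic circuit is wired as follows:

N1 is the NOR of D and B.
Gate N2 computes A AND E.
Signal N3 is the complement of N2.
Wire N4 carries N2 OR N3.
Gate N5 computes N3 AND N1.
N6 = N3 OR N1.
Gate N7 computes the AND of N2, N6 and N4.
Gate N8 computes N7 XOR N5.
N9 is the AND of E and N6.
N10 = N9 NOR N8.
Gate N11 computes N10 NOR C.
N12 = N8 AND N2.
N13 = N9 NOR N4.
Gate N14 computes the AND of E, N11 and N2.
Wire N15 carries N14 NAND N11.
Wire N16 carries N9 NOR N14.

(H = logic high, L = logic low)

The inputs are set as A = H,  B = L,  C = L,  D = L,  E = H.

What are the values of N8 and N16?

N8 = H  N16 = L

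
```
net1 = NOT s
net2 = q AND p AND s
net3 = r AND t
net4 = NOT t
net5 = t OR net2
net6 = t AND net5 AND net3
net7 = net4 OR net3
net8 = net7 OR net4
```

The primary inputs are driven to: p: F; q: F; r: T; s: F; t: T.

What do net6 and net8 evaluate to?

net6 = T; net8 = T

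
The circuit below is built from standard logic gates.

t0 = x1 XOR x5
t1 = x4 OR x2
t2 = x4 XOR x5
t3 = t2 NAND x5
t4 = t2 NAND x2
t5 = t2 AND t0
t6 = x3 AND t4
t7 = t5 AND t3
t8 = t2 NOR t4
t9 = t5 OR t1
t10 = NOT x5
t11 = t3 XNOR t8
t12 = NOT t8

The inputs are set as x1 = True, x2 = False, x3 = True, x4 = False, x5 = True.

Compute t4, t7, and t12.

t4 = True  t7 = False  t12 = True

t0 = x1 XOR x5 = True XOR True = False
t2 = x4 XOR x5 = False XOR True = True
t3 = t2 NAND x5 = True NAND True = False
t4 = t2 NAND x2 = True NAND False = True
t5 = t2 AND t0 = True AND False = False
t7 = t5 AND t3 = False AND False = False
t8 = t2 NOR t4 = True NOR True = False
t12 = NOT t8 = NOT False = True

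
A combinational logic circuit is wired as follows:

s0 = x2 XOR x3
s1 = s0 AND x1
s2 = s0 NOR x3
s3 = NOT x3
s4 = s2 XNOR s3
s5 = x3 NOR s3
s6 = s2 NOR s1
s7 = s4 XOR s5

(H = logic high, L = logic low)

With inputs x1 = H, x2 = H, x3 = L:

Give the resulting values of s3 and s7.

s0 = x2 XOR x3 = H XOR L = H
s2 = s0 NOR x3 = H NOR L = L
s3 = NOT x3 = NOT L = H
s4 = s2 XNOR s3 = L XNOR H = L
s5 = x3 NOR s3 = L NOR H = L
s7 = s4 XOR s5 = L XOR L = L

s3 = H, s7 = L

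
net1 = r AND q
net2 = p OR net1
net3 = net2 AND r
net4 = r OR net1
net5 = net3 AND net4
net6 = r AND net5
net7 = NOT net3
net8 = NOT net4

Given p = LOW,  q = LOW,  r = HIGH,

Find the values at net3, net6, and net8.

net3 = LOW, net6 = LOW, net8 = LOW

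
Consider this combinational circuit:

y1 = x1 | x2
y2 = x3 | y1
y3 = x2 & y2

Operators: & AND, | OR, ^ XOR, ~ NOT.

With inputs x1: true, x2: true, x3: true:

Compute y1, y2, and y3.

y1 = x1 OR x2 = true OR true = true
y2 = x3 OR y1 = true OR true = true
y3 = x2 AND y2 = true AND true = true

y1 = true; y2 = true; y3 = true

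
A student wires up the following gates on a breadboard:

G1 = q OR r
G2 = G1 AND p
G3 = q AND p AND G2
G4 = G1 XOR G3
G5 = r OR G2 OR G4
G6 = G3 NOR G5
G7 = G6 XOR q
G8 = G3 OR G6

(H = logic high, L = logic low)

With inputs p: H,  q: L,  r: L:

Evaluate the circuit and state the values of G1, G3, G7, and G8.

G1 = L  G3 = L  G7 = H  G8 = H

G1 = q OR r = L OR L = L
G2 = G1 AND p = L AND H = L
G3 = q AND p AND G2 = L AND H AND L = L
G4 = G1 XOR G3 = L XOR L = L
G5 = r OR G2 OR G4 = L OR L OR L = L
G6 = G3 NOR G5 = L NOR L = H
G7 = G6 XOR q = H XOR L = H
G8 = G3 OR G6 = L OR H = H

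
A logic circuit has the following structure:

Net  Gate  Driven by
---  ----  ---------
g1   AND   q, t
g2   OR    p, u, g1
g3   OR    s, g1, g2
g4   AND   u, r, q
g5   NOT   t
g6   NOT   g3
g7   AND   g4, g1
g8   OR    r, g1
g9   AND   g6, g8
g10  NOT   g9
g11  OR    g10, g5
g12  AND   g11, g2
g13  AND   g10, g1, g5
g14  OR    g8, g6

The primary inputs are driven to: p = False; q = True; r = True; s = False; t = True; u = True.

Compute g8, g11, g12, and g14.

g8 = True; g11 = True; g12 = True; g14 = True

g1 = q AND t = True AND True = True
g2 = p OR u OR g1 = False OR True OR True = True
g3 = s OR g1 OR g2 = False OR True OR True = True
g5 = NOT t = NOT True = False
g6 = NOT g3 = NOT True = False
g8 = r OR g1 = True OR True = True
g9 = g6 AND g8 = False AND True = False
g10 = NOT g9 = NOT False = True
g11 = g10 OR g5 = True OR False = True
g12 = g11 AND g2 = True AND True = True
g14 = g8 OR g6 = True OR False = True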